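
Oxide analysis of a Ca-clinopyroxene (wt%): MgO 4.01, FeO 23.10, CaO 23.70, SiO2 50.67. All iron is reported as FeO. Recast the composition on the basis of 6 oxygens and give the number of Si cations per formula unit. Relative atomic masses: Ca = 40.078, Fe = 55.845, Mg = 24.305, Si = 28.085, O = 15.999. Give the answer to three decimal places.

2.000 Si apfu

MgO (M=40.304): mol = 0.09949; Mg = 0.09949, O = 0.09949.
FeO (M=71.844): mol = 0.32153; Fe = 0.32153, O = 0.32153.
CaO (M=56.077): mol = 0.42263; Ca = 0.42263, O = 0.42263.
SiO2 (M=60.083): mol = 0.84333; Si = 0.84333, O = 1.68666.
ΣO = 2.53031; factor = 6/ΣO = 2.37125.
Si apfu = 0.84333 × 2.37125 = 2.000.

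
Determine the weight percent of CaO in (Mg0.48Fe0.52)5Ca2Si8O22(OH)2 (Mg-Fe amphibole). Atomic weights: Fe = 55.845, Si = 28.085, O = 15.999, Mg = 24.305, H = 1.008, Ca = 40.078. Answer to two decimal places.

Molar mass of (Mg0.48Fe0.52)5Ca2Si8O22(OH)2 = 2.40*24.305 + 2.60*55.845 + 2*40.078 + 8*28.085 + 24*15.999 + 2*1.008 = 894.357 g/mol.
Each formula unit contains 2 Ca, equivalent to 2/1 = 2.0000 mol CaO.
M(CaO) = 1×40.078 + 1×15.999 = 56.077 g/mol.
Mass of CaO per formula unit = 2.0000 × 56.077 = 112.154 g.
CaO wt% = 112.154 / 894.357 × 100 = 12.54%.

12.54 wt%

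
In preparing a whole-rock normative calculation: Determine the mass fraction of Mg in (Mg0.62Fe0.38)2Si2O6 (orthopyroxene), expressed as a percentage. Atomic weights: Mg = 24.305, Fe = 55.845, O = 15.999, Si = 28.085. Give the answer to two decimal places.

Molar mass of (Mg0.62Fe0.38)2Si2O6: 1.24*24.305 + 0.76*55.845 + 2*28.085 + 6*15.999 = 224.744 g/mol.
Mass of Mg per formula unit: 1.24 × 24.305 = 30.138 g.
Weight fraction Mg = 30.138 / 224.744 = 0.1341.

13.41 wt%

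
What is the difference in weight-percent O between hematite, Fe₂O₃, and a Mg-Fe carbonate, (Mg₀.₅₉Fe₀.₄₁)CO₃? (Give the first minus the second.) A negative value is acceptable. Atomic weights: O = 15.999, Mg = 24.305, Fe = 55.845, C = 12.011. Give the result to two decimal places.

O in Fe₂O₃: molar mass 159.687 g/mol; 3×15.999 = 47.997 g → 30.06 wt%.
O in (Mg₀.₅₉Fe₀.₄₁)CO₃: molar mass 97.244 g/mol; 3×15.999 = 47.997 g → 49.36 wt%.
Difference = 30.06 − 49.36 = -19.30 percentage points.

-19.30 percentage points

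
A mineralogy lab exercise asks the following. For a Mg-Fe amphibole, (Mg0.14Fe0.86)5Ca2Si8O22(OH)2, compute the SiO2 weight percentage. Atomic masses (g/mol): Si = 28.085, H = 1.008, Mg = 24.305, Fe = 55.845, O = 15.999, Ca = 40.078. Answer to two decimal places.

Formula mass = 947.975 g/mol.
8 Si → 8.0000 mol SiO2 per formula unit; M(SiO2) = 60.083, so SiO2 mass = 480.664 g.
480.664/947.975 × 100 = 50.70 wt%.

50.70 wt%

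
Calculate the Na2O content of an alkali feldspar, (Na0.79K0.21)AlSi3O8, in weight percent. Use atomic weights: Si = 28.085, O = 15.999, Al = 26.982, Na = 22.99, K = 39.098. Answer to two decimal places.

Formula mass = 265.602 g/mol.
0.79 Na → 0.3950 mol Na2O per formula unit; M(Na2O) = 61.979, so Na2O mass = 24.482 g.
24.482/265.602 × 100 = 9.22 wt%.

9.22 wt%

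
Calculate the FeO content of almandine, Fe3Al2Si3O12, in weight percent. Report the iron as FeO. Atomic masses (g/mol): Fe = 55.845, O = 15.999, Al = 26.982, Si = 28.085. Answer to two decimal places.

43.30 wt%

Formula mass = 497.742 g/mol.
3 Fe → 3.0000 mol FeO per formula unit; M(FeO) = 71.844, so FeO mass = 215.532 g.
215.532/497.742 × 100 = 43.30 wt%.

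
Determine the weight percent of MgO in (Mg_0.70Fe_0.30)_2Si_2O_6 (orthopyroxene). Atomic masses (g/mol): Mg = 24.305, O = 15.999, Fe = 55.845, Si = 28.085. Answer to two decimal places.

Molar mass of (Mg_0.70Fe_0.30)_2Si_2O_6 = 1.40×24.305 + 0.60×55.845 + 2×28.085 + 6×15.999 = 219.698 g/mol.
Each formula unit contains 1.40 Mg, equivalent to 1.40/1 = 1.4000 mol MgO.
M(MgO) = 1×24.305 + 1×15.999 = 40.304 g/mol.
Mass of MgO per formula unit = 1.4000 × 40.304 = 56.426 g.
MgO wt% = 56.426 / 219.698 × 100 = 25.68%.

25.68 wt%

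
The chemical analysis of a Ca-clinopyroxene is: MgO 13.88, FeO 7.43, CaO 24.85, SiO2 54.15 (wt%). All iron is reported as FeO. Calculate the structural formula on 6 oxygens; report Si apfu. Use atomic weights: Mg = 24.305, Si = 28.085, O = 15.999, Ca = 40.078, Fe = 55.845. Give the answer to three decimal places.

MgO: 13.88/40.304 = 0.34438 mol → 0.34438 mol Mg, 0.34438 mol O.
FeO: 7.43/71.844 = 0.10342 mol → 0.10342 mol Fe, 0.10342 mol O.
CaO: 24.85/56.077 = 0.44314 mol → 0.44314 mol Ca, 0.44314 mol O.
SiO2: 54.15/60.083 = 0.90125 mol → 0.90125 mol Si, 1.80250 mol O.
Total oxygen = 2.69344 mol. Normalization factor = 6/2.69344 = 2.22763.
Si per 6 O = 0.90125 × 2.22763 = 2.008.

2.008 Si apfu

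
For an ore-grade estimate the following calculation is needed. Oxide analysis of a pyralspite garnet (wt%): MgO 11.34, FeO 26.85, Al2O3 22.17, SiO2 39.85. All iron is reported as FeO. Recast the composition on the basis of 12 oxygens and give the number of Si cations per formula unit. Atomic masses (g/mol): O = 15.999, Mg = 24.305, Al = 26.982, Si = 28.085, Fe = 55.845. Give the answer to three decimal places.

3.022 Si apfu

11.34 wt% MgO ÷ 40.304 g/mol = 0.28136 mol, giving 0.28136 Mg and 0.28136 O.
26.85 wt% FeO ÷ 71.844 g/mol = 0.37373 mol, giving 0.37373 Fe and 0.37373 O.
22.17 wt% Al2O3 ÷ 101.961 g/mol = 0.21744 mol, giving 0.43488 Al and 0.65232 O.
39.85 wt% SiO2 ÷ 60.083 g/mol = 0.66325 mol, giving 0.66325 Si and 1.32650 O.
Oxygen sums to 2.63391; scaling by 12/2.63391 = 4.55596 puts the formula on 12 O.
Si: 0.66325 × 4.55596 = 3.022 atoms per formula unit.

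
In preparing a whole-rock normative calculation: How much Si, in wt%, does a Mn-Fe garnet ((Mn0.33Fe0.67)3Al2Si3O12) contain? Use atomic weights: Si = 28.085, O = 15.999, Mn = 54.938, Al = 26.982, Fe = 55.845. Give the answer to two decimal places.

16.96 wt%

Molar mass of (Mn0.33Fe0.67)3Al2Si3O12: 0.99*54.938 + 2.01*55.845 + 2*26.982 + 3*28.085 + 12*15.999 = 496.844 g/mol.
Mass of Si per formula unit: 3 × 28.085 = 84.255 g.
Weight fraction Si = 84.255 / 496.844 = 0.1696.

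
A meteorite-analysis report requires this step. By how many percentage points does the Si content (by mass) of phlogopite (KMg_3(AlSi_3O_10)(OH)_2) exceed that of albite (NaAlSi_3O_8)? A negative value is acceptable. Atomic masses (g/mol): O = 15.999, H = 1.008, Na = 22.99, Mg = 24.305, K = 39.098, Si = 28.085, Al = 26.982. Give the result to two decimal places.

M(KMg_3(AlSi_3O_10)(OH)_2) = 417.254 g/mol, so wt% Si = 84.255/417.254 × 100 = 20.19%.
M(NaAlSi_3O_8) = 262.219 g/mol, so wt% Si = 84.255/262.219 × 100 = 32.13%.
20.19 − 32.13 = -11.94 pp.

-11.94 percentage points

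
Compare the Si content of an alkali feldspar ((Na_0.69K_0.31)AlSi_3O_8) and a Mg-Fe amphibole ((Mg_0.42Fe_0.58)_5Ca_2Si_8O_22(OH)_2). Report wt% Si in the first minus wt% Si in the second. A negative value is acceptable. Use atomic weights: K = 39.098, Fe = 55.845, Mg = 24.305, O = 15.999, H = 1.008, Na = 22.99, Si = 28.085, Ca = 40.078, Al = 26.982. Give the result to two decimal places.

6.67 percentage points

M((Na_0.69K_0.31)AlSi_3O_8) = 267.212 g/mol, so wt% Si = 84.255/267.212 × 100 = 31.53%.
M((Mg_0.42Fe_0.58)_5Ca_2Si_8O_22(OH)_2) = 903.819 g/mol, so wt% Si = 224.680/903.819 × 100 = 24.86%.
31.53 − 24.86 = 6.67 pp.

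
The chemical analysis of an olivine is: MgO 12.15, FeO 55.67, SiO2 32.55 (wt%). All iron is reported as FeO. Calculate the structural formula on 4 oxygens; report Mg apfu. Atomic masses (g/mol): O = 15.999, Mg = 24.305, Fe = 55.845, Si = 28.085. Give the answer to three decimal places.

MgO (M=40.304): mol = 0.30146; Mg = 0.30146, O = 0.30146.
FeO (M=71.844): mol = 0.77487; Fe = 0.77487, O = 0.77487.
SiO2 (M=60.083): mol = 0.54175; Si = 0.54175, O = 1.08350.
ΣO = 2.15983; factor = 4/ΣO = 1.85200.
Mg apfu = 0.30146 × 1.85200 = 0.558.

0.558 Mg apfu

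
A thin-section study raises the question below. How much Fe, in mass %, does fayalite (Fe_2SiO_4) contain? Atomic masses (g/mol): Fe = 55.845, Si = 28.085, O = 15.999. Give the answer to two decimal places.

Molar mass of Fe_2SiO_4: 2·55.845 + 1·28.085 + 4·15.999 = 203.771 g/mol.
Mass of Fe per formula unit: 2 × 55.845 = 111.690 g.
Weight fraction Fe = 111.690 / 203.771 = 0.5481.

54.81 mass %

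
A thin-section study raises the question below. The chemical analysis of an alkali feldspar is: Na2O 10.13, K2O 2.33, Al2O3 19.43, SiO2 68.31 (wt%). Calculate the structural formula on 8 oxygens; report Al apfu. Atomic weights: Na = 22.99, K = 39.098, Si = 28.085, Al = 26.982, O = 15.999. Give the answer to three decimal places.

10.13 wt% Na2O ÷ 61.979 g/mol = 0.16344 mol, giving 0.32688 Na and 0.16344 O.
2.33 wt% K2O ÷ 94.195 g/mol = 0.02474 mol, giving 0.04948 K and 0.02474 O.
19.43 wt% Al2O3 ÷ 101.961 g/mol = 0.19056 mol, giving 0.38112 Al and 0.57168 O.
68.31 wt% SiO2 ÷ 60.083 g/mol = 1.13693 mol, giving 1.13693 Si and 2.27386 O.
Oxygen sums to 3.03372; scaling by 8/3.03372 = 2.63703 puts the formula on 8 O.
Al: 0.38112 × 2.63703 = 1.005 atoms per formula unit.

1.005 Al apfu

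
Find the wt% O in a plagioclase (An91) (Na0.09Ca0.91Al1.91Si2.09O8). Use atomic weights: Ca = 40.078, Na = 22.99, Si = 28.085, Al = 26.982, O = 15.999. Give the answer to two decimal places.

Molar mass of Na0.09Ca0.91Al1.91Si2.09O8: 0.09*22.99 + 0.91*40.078 + 1.91*26.982 + 2.09*28.085 + 8*15.999 = 276.765 g/mol.
Mass of O per formula unit: 8 × 15.999 = 127.992 g.
Weight fraction O = 127.992 / 276.765 = 0.4625.

46.25 wt%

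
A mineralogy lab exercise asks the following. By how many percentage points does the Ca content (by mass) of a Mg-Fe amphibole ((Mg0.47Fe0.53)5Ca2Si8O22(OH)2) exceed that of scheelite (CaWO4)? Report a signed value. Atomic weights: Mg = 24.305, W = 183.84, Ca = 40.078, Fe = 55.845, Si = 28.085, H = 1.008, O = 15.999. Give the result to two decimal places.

Ca in (Mg0.47Fe0.53)5Ca2Si8O22(OH)2: molar mass 895.934 g/mol; 2×40.078 = 80.156 g → 8.95 wt%.
Ca in CaWO4: molar mass 287.914 g/mol; 1×40.078 = 40.078 g → 13.92 wt%.
Difference = 8.95 − 13.92 = -4.97 percentage points.

-4.97 percentage points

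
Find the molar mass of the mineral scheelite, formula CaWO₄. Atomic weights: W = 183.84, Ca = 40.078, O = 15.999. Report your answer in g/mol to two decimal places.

M = 1·40.078 + 1·183.84 + 4·15.999

287.91 g/mol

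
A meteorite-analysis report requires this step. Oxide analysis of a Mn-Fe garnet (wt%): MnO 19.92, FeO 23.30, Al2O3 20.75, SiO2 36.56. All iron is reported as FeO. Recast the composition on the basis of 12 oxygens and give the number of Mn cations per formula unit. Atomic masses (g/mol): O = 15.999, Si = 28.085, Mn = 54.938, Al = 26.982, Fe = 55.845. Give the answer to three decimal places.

1.385 Mn apfu

MnO (M=70.937): mol = 0.28081; Mn = 0.28081, O = 0.28081.
FeO (M=71.844): mol = 0.32431; Fe = 0.32431, O = 0.32431.
Al2O3 (M=101.961): mol = 0.20351; Al = 0.40702, O = 0.61053.
SiO2 (M=60.083): mol = 0.60849; Si = 0.60849, O = 1.21698.
ΣO = 2.43263; factor = 12/ΣO = 4.93293.
Mn apfu = 0.28081 × 4.93293 = 1.385.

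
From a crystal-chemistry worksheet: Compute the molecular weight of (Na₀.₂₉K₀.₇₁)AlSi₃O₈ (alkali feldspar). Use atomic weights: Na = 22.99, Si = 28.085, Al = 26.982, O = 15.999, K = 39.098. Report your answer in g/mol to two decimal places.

273.66 g/mol

Na: 0.29 × 22.99 = 6.6671
K: 0.71 × 39.098 = 27.7596
Al: 1 × 26.982 = 26.9820
Si: 3 × 28.085 = 84.2550
O: 8 × 15.999 = 127.9920
Summing the contributions gives the formula mass.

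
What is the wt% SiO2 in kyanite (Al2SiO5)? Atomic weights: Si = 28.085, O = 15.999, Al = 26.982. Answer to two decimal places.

Molar mass of Al2SiO5 = 2×26.982 + 1×28.085 + 5×15.999 = 162.044 g/mol.
Each formula unit contains 1 Si, equivalent to 1/1 = 1.0000 mol SiO2.
M(SiO2) = 1×28.085 + 2×15.999 = 60.083 g/mol.
Mass of SiO2 per formula unit = 1.0000 × 60.083 = 60.083 g.
SiO2 wt% = 60.083 / 162.044 × 100 = 37.08%.

37.08 wt%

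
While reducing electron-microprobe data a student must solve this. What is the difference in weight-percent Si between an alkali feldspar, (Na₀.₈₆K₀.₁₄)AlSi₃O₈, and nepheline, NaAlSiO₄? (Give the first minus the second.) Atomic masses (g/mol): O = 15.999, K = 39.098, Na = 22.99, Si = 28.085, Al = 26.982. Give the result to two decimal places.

Si in (Na₀.₈₆K₀.₁₄)AlSi₃O₈: molar mass 264.474 g/mol; 3×28.085 = 84.255 g → 31.86 wt%.
Si in NaAlSiO₄: molar mass 142.053 g/mol; 1×28.085 = 28.085 g → 19.77 wt%.
Difference = 31.86 − 19.77 = 12.09 percentage points.

12.09 percentage points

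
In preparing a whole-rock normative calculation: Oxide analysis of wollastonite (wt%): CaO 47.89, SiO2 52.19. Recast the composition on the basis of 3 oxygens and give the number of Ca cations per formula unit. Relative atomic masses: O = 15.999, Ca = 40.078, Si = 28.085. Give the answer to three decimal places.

CaO: 47.89/56.077 = 0.85400 mol → 0.85400 mol Ca, 0.85400 mol O.
SiO2: 52.19/60.083 = 0.86863 mol → 0.86863 mol Si, 1.73726 mol O.
Total oxygen = 2.59126 mol. Normalization factor = 3/2.59126 = 1.15774.
Ca per 3 O = 0.85400 × 1.15774 = 0.989.

0.989 Ca apfu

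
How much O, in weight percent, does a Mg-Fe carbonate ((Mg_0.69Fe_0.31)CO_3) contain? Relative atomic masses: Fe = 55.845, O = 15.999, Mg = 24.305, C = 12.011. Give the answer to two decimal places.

Molar mass of (Mg_0.69Fe_0.31)CO_3: 0.69·24.305 + 0.31·55.845 + 1·12.011 + 3·15.999 = 94.090 g/mol.
Mass of O per formula unit: 3 × 15.999 = 47.997 g.
Weight fraction O = 47.997 / 94.090 = 0.5101.

51.01 weight percent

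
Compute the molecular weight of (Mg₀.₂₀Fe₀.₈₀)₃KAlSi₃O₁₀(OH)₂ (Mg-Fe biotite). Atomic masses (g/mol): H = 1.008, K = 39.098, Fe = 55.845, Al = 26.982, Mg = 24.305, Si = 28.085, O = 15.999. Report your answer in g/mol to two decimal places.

Mg: 0.60 × 24.305 = 14.5830
Fe: 2.40 × 55.845 = 134.0280
K: 1 × 39.098 = 39.0980
Al: 1 × 26.982 = 26.9820
Si: 3 × 28.085 = 84.2550
O: 12 × 15.999 = 191.9880
H: 2 × 1.008 = 2.0160
Summing the contributions gives the formula mass.

492.95 g/mol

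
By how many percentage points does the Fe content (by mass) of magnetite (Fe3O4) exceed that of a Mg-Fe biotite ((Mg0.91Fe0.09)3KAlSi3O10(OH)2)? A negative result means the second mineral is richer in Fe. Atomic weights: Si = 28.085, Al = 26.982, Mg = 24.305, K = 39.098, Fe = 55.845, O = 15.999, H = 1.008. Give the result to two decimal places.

First mineral: 167.535 g Fe in 231.531 g formula = 72.36 wt% Fe.
Second mineral: 15.078 g Fe in 425.770 g formula = 3.54 wt% Fe.
72.36% − 3.54% gives a difference of 68.82 percentage points.

68.82 percentage points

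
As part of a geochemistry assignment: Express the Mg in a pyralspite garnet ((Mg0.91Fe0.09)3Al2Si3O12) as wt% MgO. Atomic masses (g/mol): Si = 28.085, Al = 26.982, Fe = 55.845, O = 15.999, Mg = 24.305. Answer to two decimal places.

Molar mass of (Mg0.91Fe0.09)3Al2Si3O12 = 2.73·24.305 + 0.27·55.845 + 2·26.982 + 3·28.085 + 12·15.999 = 411.638 g/mol.
Each formula unit contains 2.73 Mg, equivalent to 2.73/1 = 2.7300 mol MgO.
M(MgO) = 1×24.305 + 1×15.999 = 40.304 g/mol.
Mass of MgO per formula unit = 2.7300 × 40.304 = 110.030 g.
MgO wt% = 110.030 / 411.638 × 100 = 26.73%.

26.73 wt%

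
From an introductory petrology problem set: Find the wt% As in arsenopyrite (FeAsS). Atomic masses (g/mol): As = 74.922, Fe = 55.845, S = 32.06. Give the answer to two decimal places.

Molar mass of FeAsS: 1·55.845 + 1·74.922 + 1·32.06 = 162.827 g/mol.
Mass of As per formula unit: 1 × 74.922 = 74.922 g.
Weight fraction As = 74.922 / 162.827 = 0.4601.

46.01 weight percent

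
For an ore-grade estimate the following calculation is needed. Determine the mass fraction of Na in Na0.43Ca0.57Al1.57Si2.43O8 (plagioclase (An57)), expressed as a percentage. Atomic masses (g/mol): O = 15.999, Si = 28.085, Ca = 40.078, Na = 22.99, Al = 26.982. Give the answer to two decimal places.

3.64 weight percent

M(Na0.43Ca0.57Al1.57Si2.43O8) = 271.330 g/mol.
Na contributes 0.43 × 22.99 = 9.886 g per mole.
9.886/271.330 = 0.0364 → 3.64%.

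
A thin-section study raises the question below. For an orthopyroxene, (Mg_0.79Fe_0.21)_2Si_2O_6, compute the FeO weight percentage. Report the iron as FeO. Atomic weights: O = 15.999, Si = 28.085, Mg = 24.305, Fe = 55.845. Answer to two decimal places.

14.10 wt%

Formula mass = 214.021 g/mol.
0.42 Fe → 0.4200 mol FeO per formula unit; M(FeO) = 71.844, so FeO mass = 30.174 g.
30.174/214.021 × 100 = 14.10 wt%.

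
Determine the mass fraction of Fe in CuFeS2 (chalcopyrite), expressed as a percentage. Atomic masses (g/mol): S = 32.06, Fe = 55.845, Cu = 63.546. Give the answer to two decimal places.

M(CuFeS2) = 183.511 g/mol.
Fe contributes 1 × 55.845 = 55.845 g per mole.
55.845/183.511 = 0.3043 → 30.43%.

30.43 weight percent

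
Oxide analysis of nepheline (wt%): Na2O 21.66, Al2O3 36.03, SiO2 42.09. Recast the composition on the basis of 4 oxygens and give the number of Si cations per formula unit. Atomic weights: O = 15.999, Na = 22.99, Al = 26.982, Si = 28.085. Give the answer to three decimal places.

Na2O (M=61.979): mol = 0.34947; Na = 0.69894, O = 0.34947.
Al2O3 (M=101.961): mol = 0.35337; Al = 0.70674, O = 1.06011.
SiO2 (M=60.083): mol = 0.70053; Si = 0.70053, O = 1.40106.
ΣO = 2.81064; factor = 4/ΣO = 1.42316.
Si apfu = 0.70053 × 1.42316 = 0.997.

0.997 Si apfu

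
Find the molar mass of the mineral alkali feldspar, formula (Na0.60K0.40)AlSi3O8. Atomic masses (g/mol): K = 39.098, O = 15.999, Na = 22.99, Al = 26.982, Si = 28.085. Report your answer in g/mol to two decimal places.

268.66 g/mol

M = 0.60*22.99 + 0.40*39.098 + 1*26.982 + 3*28.085 + 8*15.999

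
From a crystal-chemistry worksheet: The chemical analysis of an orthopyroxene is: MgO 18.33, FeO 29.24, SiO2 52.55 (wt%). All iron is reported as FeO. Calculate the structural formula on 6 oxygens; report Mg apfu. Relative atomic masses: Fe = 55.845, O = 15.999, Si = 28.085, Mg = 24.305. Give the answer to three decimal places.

MgO: 18.33/40.304 = 0.45479 mol → 0.45479 mol Mg, 0.45479 mol O.
FeO: 29.24/71.844 = 0.40699 mol → 0.40699 mol Fe, 0.40699 mol O.
SiO2: 52.55/60.083 = 0.87462 mol → 0.87462 mol Si, 1.74924 mol O.
Total oxygen = 2.61102 mol. Normalization factor = 6/2.61102 = 2.29795.
Mg per 6 O = 0.45479 × 2.29795 = 1.045.

1.045 Mg apfu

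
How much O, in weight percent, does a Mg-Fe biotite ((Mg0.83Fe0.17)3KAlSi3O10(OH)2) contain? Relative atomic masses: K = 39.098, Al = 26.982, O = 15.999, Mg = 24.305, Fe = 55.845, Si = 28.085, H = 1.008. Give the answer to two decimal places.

M((Mg0.83Fe0.17)3KAlSi3O10(OH)2) = 433.339 g/mol.
O contributes 12 × 15.999 = 191.988 g per mole.
191.988/433.339 = 0.4430 → 44.30%.

44.30 weight percent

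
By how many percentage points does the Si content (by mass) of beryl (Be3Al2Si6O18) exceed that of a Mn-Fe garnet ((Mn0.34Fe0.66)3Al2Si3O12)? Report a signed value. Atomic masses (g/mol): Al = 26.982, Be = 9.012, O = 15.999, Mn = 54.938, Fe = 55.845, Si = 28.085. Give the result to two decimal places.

First mineral: 168.510 g Si in 537.492 g formula = 31.35 wt% Si.
Second mineral: 84.255 g Si in 496.817 g formula = 16.96 wt% Si.
31.35% − 16.96% gives a difference of 14.39 percentage points.

14.39 percentage points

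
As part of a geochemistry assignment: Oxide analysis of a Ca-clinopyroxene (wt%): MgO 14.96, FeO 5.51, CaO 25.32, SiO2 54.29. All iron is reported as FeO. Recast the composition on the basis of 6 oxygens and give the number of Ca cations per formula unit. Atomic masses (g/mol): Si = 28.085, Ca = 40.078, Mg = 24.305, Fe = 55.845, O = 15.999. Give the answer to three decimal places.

1.001 Ca apfu

MgO (M=40.304): mol = 0.37118; Mg = 0.37118, O = 0.37118.
FeO (M=71.844): mol = 0.07669; Fe = 0.07669, O = 0.07669.
CaO (M=56.077): mol = 0.45152; Ca = 0.45152, O = 0.45152.
SiO2 (M=60.083): mol = 0.90358; Si = 0.90358, O = 1.80716.
ΣO = 2.70655; factor = 6/ΣO = 2.21684.
Ca apfu = 0.45152 × 2.21684 = 1.001.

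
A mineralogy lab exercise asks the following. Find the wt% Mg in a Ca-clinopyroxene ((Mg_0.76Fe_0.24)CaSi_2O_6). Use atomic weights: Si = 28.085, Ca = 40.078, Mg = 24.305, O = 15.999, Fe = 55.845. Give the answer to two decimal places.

8.24 weight percent

M((Mg_0.76Fe_0.24)CaSi_2O_6) = 224.117 g/mol.
Mg contributes 0.76 × 24.305 = 18.472 g per mole.
18.472/224.117 = 0.0824 → 8.24%.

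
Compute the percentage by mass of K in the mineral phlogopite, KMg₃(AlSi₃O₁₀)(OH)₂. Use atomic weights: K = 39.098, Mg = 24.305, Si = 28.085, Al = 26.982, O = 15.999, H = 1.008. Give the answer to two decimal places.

M(KMg₃(AlSi₃O₁₀)(OH)₂) = 417.254 g/mol.
K contributes 1 × 39.098 = 39.098 g per mole.
39.098/417.254 = 0.0937 → 9.37%.

9.37 wt%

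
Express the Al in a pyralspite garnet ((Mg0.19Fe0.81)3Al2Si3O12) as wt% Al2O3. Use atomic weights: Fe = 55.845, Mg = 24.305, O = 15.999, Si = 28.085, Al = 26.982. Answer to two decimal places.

M((Mg0.19Fe0.81)3Al2Si3O12) = 479.764 g/mol; M(Al2O3) = 101.961 g/mol.
Moles Al2O3 per formula unit = 2 Al ÷ 2 = 1.0000.
Al2O3 fraction = (1.0000 × 101.961) / 479.764 = 101.961/479.764 = 0.2125.

21.25 wt%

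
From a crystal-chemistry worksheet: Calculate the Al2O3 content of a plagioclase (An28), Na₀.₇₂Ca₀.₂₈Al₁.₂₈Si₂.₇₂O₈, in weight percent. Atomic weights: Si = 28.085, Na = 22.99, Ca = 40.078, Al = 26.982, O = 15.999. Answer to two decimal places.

24.47 wt%

Formula mass = 266.695 g/mol.
1.28 Al → 0.6400 mol Al2O3 per formula unit; M(Al2O3) = 101.961, so Al2O3 mass = 65.255 g.
65.255/266.695 × 100 = 24.47 wt%.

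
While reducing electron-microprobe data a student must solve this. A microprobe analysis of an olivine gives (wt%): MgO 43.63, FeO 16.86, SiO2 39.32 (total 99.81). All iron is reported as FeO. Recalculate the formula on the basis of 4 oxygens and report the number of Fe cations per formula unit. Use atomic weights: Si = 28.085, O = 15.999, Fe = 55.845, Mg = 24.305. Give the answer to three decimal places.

MgO (M=40.304): mol = 1.08252; Mg = 1.08252, O = 1.08252.
FeO (M=71.844): mol = 0.23468; Fe = 0.23468, O = 0.23468.
SiO2 (M=60.083): mol = 0.65443; Si = 0.65443, O = 1.30886.
ΣO = 2.62606; factor = 4/ΣO = 1.52319.
Fe apfu = 0.23468 × 1.52319 = 0.357.

0.357 Fe apfu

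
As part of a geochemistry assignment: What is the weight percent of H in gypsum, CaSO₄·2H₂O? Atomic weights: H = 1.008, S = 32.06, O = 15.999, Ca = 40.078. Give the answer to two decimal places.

M(CaSO₄·2H₂O) = 172.164 g/mol.
H contributes 4 × 1.008 = 4.032 g per mole.
4.032/172.164 = 0.0234 → 2.34%.

2.34 wt%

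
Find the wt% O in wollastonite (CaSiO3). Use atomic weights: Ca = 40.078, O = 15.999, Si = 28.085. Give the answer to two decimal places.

M(CaSiO3) = 116.160 g/mol.
O contributes 3 × 15.999 = 47.997 g per mole.
47.997/116.160 = 0.4132 → 41.32%.

41.32 mass %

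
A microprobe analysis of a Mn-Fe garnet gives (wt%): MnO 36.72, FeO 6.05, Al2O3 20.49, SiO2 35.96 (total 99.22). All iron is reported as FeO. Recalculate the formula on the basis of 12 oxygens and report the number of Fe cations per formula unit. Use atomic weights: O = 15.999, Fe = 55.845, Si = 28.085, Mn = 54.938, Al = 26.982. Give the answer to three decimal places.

MnO (M=70.937): mol = 0.51764; Mn = 0.51764, O = 0.51764.
FeO (M=71.844): mol = 0.08421; Fe = 0.08421, O = 0.08421.
Al2O3 (M=101.961): mol = 0.20096; Al = 0.40192, O = 0.60288.
SiO2 (M=60.083): mol = 0.59851; Si = 0.59851, O = 1.19702.
ΣO = 2.40175; factor = 12/ΣO = 4.99636.
Fe apfu = 0.08421 × 4.99636 = 0.421.

0.421 Fe apfu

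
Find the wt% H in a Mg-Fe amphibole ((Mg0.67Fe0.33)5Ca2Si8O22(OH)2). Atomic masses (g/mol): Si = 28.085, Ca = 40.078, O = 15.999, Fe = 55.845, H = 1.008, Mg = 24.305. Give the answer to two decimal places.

0.23 mass %

Molar mass of (Mg0.67Fe0.33)5Ca2Si8O22(OH)2: 3.35*24.305 + 1.65*55.845 + 2*40.078 + 8*28.085 + 24*15.999 + 2*1.008 = 864.394 g/mol.
Mass of H per formula unit: 2 × 1.008 = 2.016 g.
Weight fraction H = 2.016 / 864.394 = 0.0023.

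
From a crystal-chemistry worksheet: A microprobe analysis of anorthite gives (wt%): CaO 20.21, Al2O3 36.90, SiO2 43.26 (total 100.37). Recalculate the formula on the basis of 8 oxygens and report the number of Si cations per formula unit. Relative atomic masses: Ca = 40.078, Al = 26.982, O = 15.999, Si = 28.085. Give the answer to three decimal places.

1.996 Si apfu

CaO (M=56.077): mol = 0.36040; Ca = 0.36040, O = 0.36040.
Al2O3 (M=101.961): mol = 0.36190; Al = 0.72380, O = 1.08570.
SiO2 (M=60.083): mol = 0.72000; Si = 0.72000, O = 1.44000.
ΣO = 2.88610; factor = 8/ΣO = 2.77191.
Si apfu = 0.72000 × 2.77191 = 1.996.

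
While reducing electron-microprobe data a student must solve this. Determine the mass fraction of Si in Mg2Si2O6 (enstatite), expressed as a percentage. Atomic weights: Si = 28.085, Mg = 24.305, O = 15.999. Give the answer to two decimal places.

Formula mass = 2×24.305 + 2×28.085 + 6×15.999 = 200.774 g/mol, of which 56.170 g is Si.
So Si makes up 56.170/200.774 = 0.2798 of the mass, i.e. 27.98%.

27.98 weight percent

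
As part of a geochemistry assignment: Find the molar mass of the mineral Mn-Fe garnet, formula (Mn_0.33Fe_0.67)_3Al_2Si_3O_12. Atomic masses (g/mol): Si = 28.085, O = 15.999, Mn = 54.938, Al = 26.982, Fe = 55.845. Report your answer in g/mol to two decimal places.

The formula mass is the sum 0.99·54.938 + 2.01·55.845 + 2·26.982 + 3·28.085 + 12·15.999.

496.84 g/mol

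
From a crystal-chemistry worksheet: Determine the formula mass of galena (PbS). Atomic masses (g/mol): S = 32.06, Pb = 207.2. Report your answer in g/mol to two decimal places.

The formula mass is the sum 1×207.2 + 1×32.06.

239.26 g/mol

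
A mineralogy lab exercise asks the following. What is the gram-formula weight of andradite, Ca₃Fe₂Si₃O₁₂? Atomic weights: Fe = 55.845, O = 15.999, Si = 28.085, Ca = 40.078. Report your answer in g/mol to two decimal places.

M = 3(40.078) + 2(55.845) + 3(28.085) + 12(15.999)

508.17 g/mol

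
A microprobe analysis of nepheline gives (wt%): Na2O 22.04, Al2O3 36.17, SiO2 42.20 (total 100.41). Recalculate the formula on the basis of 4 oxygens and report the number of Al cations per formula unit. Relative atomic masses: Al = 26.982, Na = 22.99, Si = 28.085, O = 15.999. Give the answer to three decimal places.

1.005 Al apfu

Na2O: 22.04/61.979 = 0.35560 mol → 0.71120 mol Na, 0.35560 mol O.
Al2O3: 36.17/101.961 = 0.35474 mol → 0.70948 mol Al, 1.06422 mol O.
SiO2: 42.20/60.083 = 0.70236 mol → 0.70236 mol Si, 1.40472 mol O.
Total oxygen = 2.82454 mol. Normalization factor = 4/2.82454 = 1.41616.
Al per 4 O = 0.70948 × 1.41616 = 1.005.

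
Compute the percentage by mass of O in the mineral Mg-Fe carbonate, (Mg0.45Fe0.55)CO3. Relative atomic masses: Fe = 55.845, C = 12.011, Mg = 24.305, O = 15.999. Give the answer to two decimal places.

Molar mass of (Mg0.45Fe0.55)CO3: 0.45·24.305 + 0.55·55.845 + 1·12.011 + 3·15.999 = 101.660 g/mol.
Mass of O per formula unit: 3 × 15.999 = 47.997 g.
Weight fraction O = 47.997 / 101.660 = 0.4721.

47.21 wt%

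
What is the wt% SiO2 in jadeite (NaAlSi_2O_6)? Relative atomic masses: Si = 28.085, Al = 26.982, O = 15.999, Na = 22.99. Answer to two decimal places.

59.45 wt%

Molar mass of NaAlSi_2O_6 = 1*22.99 + 1*26.982 + 2*28.085 + 6*15.999 = 202.136 g/mol.
Each formula unit contains 2 Si, equivalent to 2/1 = 2.0000 mol SiO2.
M(SiO2) = 1×28.085 + 2×15.999 = 60.083 g/mol.
Mass of SiO2 per formula unit = 2.0000 × 60.083 = 120.166 g.
SiO2 wt% = 120.166 / 202.136 × 100 = 59.45%.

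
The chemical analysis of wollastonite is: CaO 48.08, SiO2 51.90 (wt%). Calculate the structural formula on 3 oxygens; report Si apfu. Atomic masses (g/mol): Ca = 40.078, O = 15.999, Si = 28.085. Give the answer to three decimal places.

48.08 wt% CaO ÷ 56.077 g/mol = 0.85739 mol, giving 0.85739 Ca and 0.85739 O.
51.90 wt% SiO2 ÷ 60.083 g/mol = 0.86381 mol, giving 0.86381 Si and 1.72762 O.
Oxygen sums to 2.58501; scaling by 3/2.58501 = 1.16054 puts the formula on 3 O.
Si: 0.86381 × 1.16054 = 1.002 atoms per formula unit.

1.002 Si apfu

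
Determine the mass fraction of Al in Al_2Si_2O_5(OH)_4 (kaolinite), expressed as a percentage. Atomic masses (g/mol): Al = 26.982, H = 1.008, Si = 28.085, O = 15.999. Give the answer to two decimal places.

20.90 weight percent

M(Al_2Si_2O_5(OH)_4) = 258.157 g/mol.
Al contributes 2 × 26.982 = 53.964 g per mole.
53.964/258.157 = 0.2090 → 20.90%.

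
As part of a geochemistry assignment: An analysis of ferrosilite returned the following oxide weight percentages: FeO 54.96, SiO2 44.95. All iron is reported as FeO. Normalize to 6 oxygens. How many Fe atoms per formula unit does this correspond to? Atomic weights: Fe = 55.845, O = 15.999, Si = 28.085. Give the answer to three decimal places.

54.96 wt% FeO ÷ 71.844 g/mol = 0.76499 mol, giving 0.76499 Fe and 0.76499 O.
44.95 wt% SiO2 ÷ 60.083 g/mol = 0.74813 mol, giving 0.74813 Si and 1.49626 O.
Oxygen sums to 2.26125; scaling by 6/2.26125 = 2.65340 puts the formula on 6 O.
Fe: 0.76499 × 2.65340 = 2.030 atoms per formula unit.

2.030 Fe apfu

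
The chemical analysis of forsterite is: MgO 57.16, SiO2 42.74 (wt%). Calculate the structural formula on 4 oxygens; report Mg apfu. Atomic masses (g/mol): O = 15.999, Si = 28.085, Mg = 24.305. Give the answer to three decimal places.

1.997 Mg apfu

MgO: 57.16/40.304 = 1.41822 mol → 1.41822 mol Mg, 1.41822 mol O.
SiO2: 42.74/60.083 = 0.71135 mol → 0.71135 mol Si, 1.42270 mol O.
Total oxygen = 2.84092 mol. Normalization factor = 4/2.84092 = 1.40799.
Mg per 4 O = 1.41822 × 1.40799 = 1.997.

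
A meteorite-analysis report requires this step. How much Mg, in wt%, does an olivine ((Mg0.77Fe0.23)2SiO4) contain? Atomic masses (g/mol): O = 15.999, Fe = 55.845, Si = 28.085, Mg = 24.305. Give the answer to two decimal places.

24.12 wt%

Formula mass = 1.54·24.305 + 0.46·55.845 + 1·28.085 + 4·15.999 = 155.199 g/mol, of which 37.430 g is Mg.
So Mg makes up 37.430/155.199 = 0.2412 of the mass, i.e. 24.12%.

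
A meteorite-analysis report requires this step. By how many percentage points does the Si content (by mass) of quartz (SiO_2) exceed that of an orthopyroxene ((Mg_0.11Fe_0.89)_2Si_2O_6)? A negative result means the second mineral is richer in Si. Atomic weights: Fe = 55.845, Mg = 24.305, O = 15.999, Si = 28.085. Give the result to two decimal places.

24.88 percentage points

First mineral: 28.085 g Si in 60.083 g formula = 46.74 wt% Si.
Second mineral: 56.170 g Si in 256.915 g formula = 21.86 wt% Si.
46.74% − 21.86% gives a difference of 24.88 percentage points.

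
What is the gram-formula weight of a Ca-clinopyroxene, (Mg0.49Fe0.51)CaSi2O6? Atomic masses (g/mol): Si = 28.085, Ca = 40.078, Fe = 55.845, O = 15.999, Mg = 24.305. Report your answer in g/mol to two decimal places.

232.63 g/mol

M = 0.49×24.305 + 0.51×55.845 + 1×40.078 + 2×28.085 + 6×15.999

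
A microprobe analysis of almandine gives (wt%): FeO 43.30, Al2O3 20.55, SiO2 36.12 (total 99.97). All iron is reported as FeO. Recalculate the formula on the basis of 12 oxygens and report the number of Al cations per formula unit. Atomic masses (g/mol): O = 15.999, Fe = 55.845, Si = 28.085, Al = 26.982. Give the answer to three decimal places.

43.30 wt% FeO ÷ 71.844 g/mol = 0.60269 mol, giving 0.60269 Fe and 0.60269 O.
20.55 wt% Al2O3 ÷ 101.961 g/mol = 0.20155 mol, giving 0.40310 Al and 0.60465 O.
36.12 wt% SiO2 ÷ 60.083 g/mol = 0.60117 mol, giving 0.60117 Si and 1.20234 O.
Oxygen sums to 2.40968; scaling by 12/2.40968 = 4.97991 puts the formula on 12 O.
Al: 0.40310 × 4.97991 = 2.007 atoms per formula unit.

2.007 Al apfu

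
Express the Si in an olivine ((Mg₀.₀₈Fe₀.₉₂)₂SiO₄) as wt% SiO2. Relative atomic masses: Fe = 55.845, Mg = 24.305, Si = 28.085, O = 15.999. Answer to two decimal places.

M((Mg₀.₀₈Fe₀.₉₂)₂SiO₄) = 198.725 g/mol; M(SiO2) = 60.083 g/mol.
Moles SiO2 per formula unit = 1 Si ÷ 1 = 1.0000.
SiO2 fraction = (1.0000 × 60.083) / 198.725 = 60.083/198.725 = 0.3023.

30.23 wt%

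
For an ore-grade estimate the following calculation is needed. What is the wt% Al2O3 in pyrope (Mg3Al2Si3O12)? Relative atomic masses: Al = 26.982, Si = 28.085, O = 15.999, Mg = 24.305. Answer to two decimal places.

25.29 wt%

Molar mass of Mg3Al2Si3O12 = 3·24.305 + 2·26.982 + 3·28.085 + 12·15.999 = 403.122 g/mol.
Each formula unit contains 2 Al, equivalent to 2/2 = 1.0000 mol Al2O3.
M(Al2O3) = 2×26.982 + 3×15.999 = 101.961 g/mol.
Mass of Al2O3 per formula unit = 1.0000 × 101.961 = 101.961 g.
Al2O3 wt% = 101.961 / 403.122 × 100 = 25.29%.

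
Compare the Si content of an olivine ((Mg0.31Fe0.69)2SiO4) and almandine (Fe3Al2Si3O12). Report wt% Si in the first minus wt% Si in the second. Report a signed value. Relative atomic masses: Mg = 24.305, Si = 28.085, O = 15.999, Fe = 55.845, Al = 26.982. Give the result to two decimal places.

M((Mg0.31Fe0.69)2SiO4) = 184.216 g/mol, so wt% Si = 28.085/184.216 × 100 = 15.25%.
M(Fe3Al2Si3O12) = 497.742 g/mol, so wt% Si = 84.255/497.742 × 100 = 16.93%.
15.25 − 16.93 = -1.68 pp.

-1.68 percentage points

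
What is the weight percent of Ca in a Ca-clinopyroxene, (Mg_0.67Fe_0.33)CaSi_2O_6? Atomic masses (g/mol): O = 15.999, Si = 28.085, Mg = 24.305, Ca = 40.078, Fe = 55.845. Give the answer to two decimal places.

Formula mass = 0.67·24.305 + 0.33·55.845 + 1·40.078 + 2·28.085 + 6·15.999 = 226.955 g/mol, of which 40.078 g is Ca.
So Ca makes up 40.078/226.955 = 0.1766 of the mass, i.e. 17.66%.

17.66 wt%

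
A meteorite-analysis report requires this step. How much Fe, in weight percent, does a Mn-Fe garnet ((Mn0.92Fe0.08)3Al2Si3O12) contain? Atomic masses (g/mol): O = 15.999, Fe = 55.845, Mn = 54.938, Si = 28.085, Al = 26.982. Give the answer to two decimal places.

Formula mass = 2.76·54.938 + 0.24·55.845 + 2·26.982 + 3·28.085 + 12·15.999 = 495.239 g/mol, of which 13.403 g is Fe.
So Fe makes up 13.403/495.239 = 0.0271 of the mass, i.e. 2.71%.

2.71 weight percent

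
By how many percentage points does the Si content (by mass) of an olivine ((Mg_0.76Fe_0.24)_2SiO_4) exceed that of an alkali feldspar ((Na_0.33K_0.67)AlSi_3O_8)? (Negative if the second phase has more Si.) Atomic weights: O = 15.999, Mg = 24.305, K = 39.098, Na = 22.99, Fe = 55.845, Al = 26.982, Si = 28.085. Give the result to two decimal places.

First mineral: 28.085 g Si in 155.830 g formula = 18.02 wt% Si.
Second mineral: 84.255 g Si in 273.011 g formula = 30.86 wt% Si.
18.02% − 30.86% gives a difference of -12.84 percentage points.

-12.84 percentage points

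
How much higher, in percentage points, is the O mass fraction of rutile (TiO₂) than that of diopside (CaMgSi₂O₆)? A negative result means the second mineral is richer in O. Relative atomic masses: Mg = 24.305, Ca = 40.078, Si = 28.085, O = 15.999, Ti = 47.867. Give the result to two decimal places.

-4.26 percentage points

First mineral: 31.998 g O in 79.865 g formula = 40.07 wt% O.
Second mineral: 95.994 g O in 216.547 g formula = 44.33 wt% O.
40.07% − 44.33% gives a difference of -4.26 percentage points.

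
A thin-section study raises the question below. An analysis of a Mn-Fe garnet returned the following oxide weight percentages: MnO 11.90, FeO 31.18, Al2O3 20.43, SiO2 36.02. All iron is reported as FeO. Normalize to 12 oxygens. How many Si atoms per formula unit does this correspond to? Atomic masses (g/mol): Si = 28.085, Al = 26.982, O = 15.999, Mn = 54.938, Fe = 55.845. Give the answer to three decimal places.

11.90 wt% MnO ÷ 70.937 g/mol = 0.16775 mol, giving 0.16775 Mn and 0.16775 O.
31.18 wt% FeO ÷ 71.844 g/mol = 0.43400 mol, giving 0.43400 Fe and 0.43400 O.
20.43 wt% Al2O3 ÷ 101.961 g/mol = 0.20037 mol, giving 0.40074 Al and 0.60111 O.
36.02 wt% SiO2 ÷ 60.083 g/mol = 0.59950 mol, giving 0.59950 Si and 1.19900 O.
Oxygen sums to 2.40186; scaling by 12/2.40186 = 4.99613 puts the formula on 12 O.
Si: 0.59950 × 4.99613 = 2.995 atoms per formula unit.

2.995 Si apfu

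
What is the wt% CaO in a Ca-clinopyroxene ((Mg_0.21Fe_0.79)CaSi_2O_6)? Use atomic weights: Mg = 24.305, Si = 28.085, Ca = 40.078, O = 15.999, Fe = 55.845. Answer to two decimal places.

23.22 wt%

Formula mass = 241.464 g/mol.
1 Ca → 1.0000 mol CaO per formula unit; M(CaO) = 56.077, so CaO mass = 56.077 g.
56.077/241.464 × 100 = 23.22 wt%.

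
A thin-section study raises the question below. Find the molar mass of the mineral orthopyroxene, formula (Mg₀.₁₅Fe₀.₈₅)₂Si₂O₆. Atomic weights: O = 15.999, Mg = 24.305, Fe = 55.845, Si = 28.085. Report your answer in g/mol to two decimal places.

254.39 g/mol

The formula mass is the sum 0.30·24.305 + 1.70·55.845 + 2·28.085 + 6·15.999.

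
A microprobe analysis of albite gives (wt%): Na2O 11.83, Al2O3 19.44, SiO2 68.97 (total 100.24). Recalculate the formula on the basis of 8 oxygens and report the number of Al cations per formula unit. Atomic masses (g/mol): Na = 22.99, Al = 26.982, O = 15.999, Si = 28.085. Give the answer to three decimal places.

Na2O (M=61.979): mol = 0.19087; Na = 0.38174, O = 0.19087.
Al2O3 (M=101.961): mol = 0.19066; Al = 0.38132, O = 0.57198.
SiO2 (M=60.083): mol = 1.14791; Si = 1.14791, O = 2.29582.
ΣO = 3.05867; factor = 8/ΣO = 2.61552.
Al apfu = 0.38132 × 2.61552 = 0.997.

0.997 Al apfu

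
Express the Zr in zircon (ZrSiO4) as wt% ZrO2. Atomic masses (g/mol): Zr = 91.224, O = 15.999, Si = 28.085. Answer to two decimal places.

M(ZrSiO4) = 183.305 g/mol; M(ZrO2) = 123.222 g/mol.
Moles ZrO2 per formula unit = 1 Zr ÷ 1 = 1.0000.
ZrO2 fraction = (1.0000 × 123.222) / 183.305 = 123.222/183.305 = 0.6722.

67.22 wt%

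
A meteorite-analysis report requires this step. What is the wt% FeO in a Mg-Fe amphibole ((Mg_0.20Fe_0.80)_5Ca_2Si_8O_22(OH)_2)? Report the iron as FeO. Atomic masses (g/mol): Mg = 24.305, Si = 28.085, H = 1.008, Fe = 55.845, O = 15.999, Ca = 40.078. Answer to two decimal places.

30.62 wt%

Formula mass = 938.513 g/mol.
4 Fe → 4.0000 mol FeO per formula unit; M(FeO) = 71.844, so FeO mass = 287.376 g.
287.376/938.513 × 100 = 30.62 wt%.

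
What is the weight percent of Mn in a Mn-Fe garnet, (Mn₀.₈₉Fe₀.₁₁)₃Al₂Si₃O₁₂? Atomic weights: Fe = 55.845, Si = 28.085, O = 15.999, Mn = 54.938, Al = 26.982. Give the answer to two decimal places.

M((Mn₀.₈₉Fe₀.₁₁)₃Al₂Si₃O₁₂) = 495.320 g/mol.
Mn contributes 2.67 × 54.938 = 146.684 g per mole.
146.684/495.320 = 0.2961 → 29.61%.

29.61 mass %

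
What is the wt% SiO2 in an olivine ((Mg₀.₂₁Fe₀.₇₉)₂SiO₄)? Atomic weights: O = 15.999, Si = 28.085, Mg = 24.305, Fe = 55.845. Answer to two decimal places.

M((Mg₀.₂₁Fe₀.₇₉)₂SiO₄) = 190.524 g/mol; M(SiO2) = 60.083 g/mol.
Moles SiO2 per formula unit = 1 Si ÷ 1 = 1.0000.
SiO2 fraction = (1.0000 × 60.083) / 190.524 = 60.083/190.524 = 0.3154.

31.54 wt%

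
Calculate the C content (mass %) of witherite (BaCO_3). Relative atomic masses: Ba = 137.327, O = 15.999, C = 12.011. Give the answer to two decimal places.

M(BaCO_3) = 197.335 g/mol.
C contributes 1 × 12.011 = 12.011 g per mole.
12.011/197.335 = 0.0609 → 6.09%.

6.09 mass %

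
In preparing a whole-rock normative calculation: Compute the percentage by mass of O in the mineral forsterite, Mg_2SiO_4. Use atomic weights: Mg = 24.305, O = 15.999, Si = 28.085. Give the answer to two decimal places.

M(Mg_2SiO_4) = 140.691 g/mol.
O contributes 4 × 15.999 = 63.996 g per mole.
63.996/140.691 = 0.4549 → 45.49%.

45.49 mass %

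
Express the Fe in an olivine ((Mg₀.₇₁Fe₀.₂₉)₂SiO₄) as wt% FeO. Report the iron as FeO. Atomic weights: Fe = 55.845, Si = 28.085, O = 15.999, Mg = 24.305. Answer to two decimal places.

Formula mass = 158.984 g/mol.
0.58 Fe → 0.5800 mol FeO per formula unit; M(FeO) = 71.844, so FeO mass = 41.670 g.
41.670/158.984 × 100 = 26.21 wt%.

26.21 wt%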